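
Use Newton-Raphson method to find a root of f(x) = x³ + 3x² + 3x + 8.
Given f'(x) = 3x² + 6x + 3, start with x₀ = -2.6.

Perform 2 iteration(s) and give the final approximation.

f(x) = x³ + 3x² + 3x + 8
f'(x) = 3x² + 6x + 3
x₀ = -2.6

Newton-Raphson formula: x_{n+1} = x_n - f(x_n)/f'(x_n)

Iteration 1:
  f(-2.600000) = 2.904000
  f'(-2.600000) = 7.680000
  x_1 = -2.600000 - 2.904000/7.680000 = -2.978125
Iteration 2:
  f(-2.978125) = -0.740361
  f'(-2.978125) = 11.738936
  x_2 = -2.978125 - (-0.740361)/11.738936 = -2.915056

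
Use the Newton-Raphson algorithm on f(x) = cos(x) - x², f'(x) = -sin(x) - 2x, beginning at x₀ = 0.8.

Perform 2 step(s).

f(x) = cos(x) - x²
f'(x) = -sin(x) - 2x
x₀ = 0.8

Newton-Raphson formula: x_{n+1} = x_n - f(x_n)/f'(x_n)

Iteration 1:
  f(0.800000) = 0.056707
  f'(0.800000) = -2.317356
  x_1 = 0.800000 - 0.056707/(-2.317356) = 0.824470
Iteration 2:
  f(0.824470) = -0.000806
  f'(0.824470) = -2.383129
  x_2 = 0.824470 - (-0.000806)/(-2.383129) = 0.824132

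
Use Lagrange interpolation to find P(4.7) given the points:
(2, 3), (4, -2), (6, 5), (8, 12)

Lagrange interpolation formula:
P(x) = Σ yᵢ × Lᵢ(x)
where Lᵢ(x) = Π_{j≠i} (x - xⱼ)/(xᵢ - xⱼ)

L_0(4.7) = (4.7 - 4)/(2 - 4) × (4.7 - 6)/(2 - 6) × (4.7 - 8)/(2 - 8) = -0.062563
L_1(4.7) = (4.7 - 2)/(4 - 2) × (4.7 - 6)/(4 - 6) × (4.7 - 8)/(4 - 8) = 0.723937
L_2(4.7) = (4.7 - 2)/(6 - 2) × (4.7 - 4)/(6 - 4) × (4.7 - 8)/(6 - 8) = 0.389813
L_3(4.7) = (4.7 - 2)/(8 - 2) × (4.7 - 4)/(8 - 4) × (4.7 - 6)/(8 - 6) = -0.051188

P(4.7) = 3×L_0(4.7) + (-2)×L_1(4.7) + 5×L_2(4.7) + 12×L_3(4.7)
P(4.7) = -0.300750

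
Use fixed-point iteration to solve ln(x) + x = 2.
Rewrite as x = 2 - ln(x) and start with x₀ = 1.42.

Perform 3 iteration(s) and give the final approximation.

Equation: ln(x) + x = 2
Fixed-point form: x = 2 - ln(x)
x₀ = 1.42

x_1 = g(1.420000) = 1.649343
x_2 = g(1.649343) = 1.499623
x_3 = g(1.499623) = 1.594786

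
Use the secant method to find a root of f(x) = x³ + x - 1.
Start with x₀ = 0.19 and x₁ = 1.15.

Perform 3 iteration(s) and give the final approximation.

f(x) = x³ + x - 1
x₀ = 0.19, x₁ = 1.15

Secant formula: x_{n+1} = x_n - f(x_n)(x_n - x_{n-1})/(f(x_n) - f(x_{n-1}))

Iteration 1:
  f(0.190000) = -0.803141
  f(1.150000) = 1.670875
  x_2 = 1.150000 - 1.670875×(1.150000 - 0.190000)/(1.670875 - (-0.803141))
       = 0.501645
Iteration 2:
  f(1.150000) = 1.670875
  f(0.501645) = -0.372117
  x_3 = 0.501645 - (-0.372117)×(0.501645 - 1.150000)/(-0.372117 - 1.670875)
       = 0.619739
Iteration 3:
  f(0.501645) = -0.372117
  f(0.619739) = -0.142235
  x_4 = 0.619739 - (-0.142235)×(0.619739 - 0.501645)/(-0.142235 - (-0.372117))
       = 0.692806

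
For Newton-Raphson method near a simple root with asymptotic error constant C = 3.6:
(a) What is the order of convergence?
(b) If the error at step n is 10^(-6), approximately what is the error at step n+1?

(a) Newton-Raphson has quadratic (order 2) convergence near simple roots.
    This means |e_{n+1}| ≈ C|e_n|².

(b) With |e_n| = 10^(-6) and C = 3.6:
    |e_{n+1}| ≈ 3.6 × (10^(-6))² = 3.6 × 10^(-12)

(a) 2 (quadratic); (b) |e_{n+1}| ≈ 3.600e-12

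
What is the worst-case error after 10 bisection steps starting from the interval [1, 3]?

Bisection error bound: |error| ≤ (b-a)/2^n
|error| ≤ (3 - 1)/2^10 = 2/2^10
|error| ≤ 0.0019531250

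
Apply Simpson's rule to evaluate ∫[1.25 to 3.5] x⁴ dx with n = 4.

f(x) = x⁴
a = 1.25, b = 3.5, n = 4
h = (b - a)/n = 0.562500

Simpson's rule: (h/3)[f(x₀) + 4f(x₁) + 2f(x₂) + ... + f(xₙ)]

x_0 = 1.2500, f(x_0) = 2.441406, coefficient = 1
x_1 = 1.8125, f(x_1) = 10.792252, coefficient = 4
x_2 = 2.3750, f(x_2) = 31.816650, coefficient = 2
x_3 = 2.9375, f(x_3) = 74.458023, coefficient = 4
x_4 = 3.5000, f(x_4) = 150.062500, coefficient = 1

I ≈ (0.562500/3) × 557.138306 = 104.463432
Exact value: 104.433398
Error: 0.030034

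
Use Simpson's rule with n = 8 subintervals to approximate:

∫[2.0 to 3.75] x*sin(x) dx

f(x) = x*sin(x)
a = 2.0, b = 3.75, n = 8
h = (b - a)/n = 0.218750

Simpson's rule: (h/3)[f(x₀) + 4f(x₁) + 2f(x₂) + ... + f(xₙ)]

x_0 = 2.0000, f(x_0) = 1.818595, coefficient = 1
x_1 = 2.2188, f(x_1) = 1.769055, coefficient = 4
x_2 = 2.4375, f(x_2) = 1.577897, coefficient = 2
x_3 = 2.6562, f(x_3) = 1.239171, coefficient = 4
x_4 = 2.8750, f(x_4) = 0.757407, coefficient = 2
x_5 = 3.0938, f(x_5) = 0.147957, coefficient = 4
x_6 = 3.3125, f(x_6) = -0.563379, coefficient = 2
x_7 = 3.5312, f(x_7) = -1.341421, coefficient = 4
x_8 = 3.7500, f(x_8) = -2.143355, coefficient = 1

I ≈ (0.218750/3) × 10.478139 = 0.764031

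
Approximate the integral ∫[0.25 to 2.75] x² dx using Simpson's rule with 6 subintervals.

f(x) = x²
a = 0.25, b = 2.75, n = 6
h = (b - a)/n = 0.416667

Simpson's rule: (h/3)[f(x₀) + 4f(x₁) + 2f(x₂) + ... + f(xₙ)]

x_0 = 0.2500, f(x_0) = 0.062500, coefficient = 1
x_1 = 0.6667, f(x_1) = 0.444444, coefficient = 4
x_2 = 1.0833, f(x_2) = 1.173611, coefficient = 2
x_3 = 1.5000, f(x_3) = 2.250000, coefficient = 4
x_4 = 1.9167, f(x_4) = 3.673611, coefficient = 2
x_5 = 2.3333, f(x_5) = 5.444444, coefficient = 4
x_6 = 2.7500, f(x_6) = 7.562500, coefficient = 1

I ≈ (0.416667/3) × 49.875000 = 6.927083
Exact value: 6.927083
Error: 0.000000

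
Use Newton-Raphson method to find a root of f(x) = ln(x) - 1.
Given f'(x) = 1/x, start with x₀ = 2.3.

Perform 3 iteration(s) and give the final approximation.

f(x) = ln(x) - 1
f'(x) = 1/x
x₀ = 2.3

Newton-Raphson formula: x_{n+1} = x_n - f(x_n)/f'(x_n)

Iteration 1:
  f(2.300000) = -0.167091
  f'(2.300000) = 0.434783
  x_1 = 2.300000 - (-0.167091)/0.434783 = 2.684309
Iteration 2:
  f(2.684309) = -0.012577
  f'(2.684309) = 0.372535
  x_2 = 2.684309 - (-0.012577)/0.372535 = 2.718069
Iteration 3:
  f(2.718069) = -0.000078
  f'(2.718069) = 0.367908
  x_3 = 2.718069 - (-0.000078)/0.367908 = 2.718282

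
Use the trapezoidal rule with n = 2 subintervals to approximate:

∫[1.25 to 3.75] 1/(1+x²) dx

f(x) = 1/(1+x²)
a = 1.25, b = 3.75, n = 2
h = (b - a)/n = 1.250000

Trapezoidal rule: (h/2)[f(x₀) + 2f(x₁) + 2f(x₂) + ... + f(xₙ)]

x_0 = 1.2500, f(x_0) = 0.390244, coefficient = 1
x_1 = 2.5000, f(x_1) = 0.137931, coefficient = 2
x_2 = 3.7500, f(x_2) = 0.066390, coefficient = 1

I ≈ (1.250000/2) × 0.732496 = 0.457810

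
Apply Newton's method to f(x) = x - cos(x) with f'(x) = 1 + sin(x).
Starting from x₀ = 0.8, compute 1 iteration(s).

f(x) = x - cos(x)
f'(x) = 1 + sin(x)
x₀ = 0.8

Newton-Raphson formula: x_{n+1} = x_n - f(x_n)/f'(x_n)

Iteration 1:
  f(0.800000) = 0.103293
  f'(0.800000) = 1.717356
  x_1 = 0.800000 - 0.103293/1.717356 = 0.739853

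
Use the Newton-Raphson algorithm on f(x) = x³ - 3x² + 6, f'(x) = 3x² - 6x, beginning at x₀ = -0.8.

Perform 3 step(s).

f(x) = x³ - 3x² + 6
f'(x) = 3x² - 6x
x₀ = -0.8

Newton-Raphson formula: x_{n+1} = x_n - f(x_n)/f'(x_n)

Iteration 1:
  f(-0.800000) = 3.568000
  f'(-0.800000) = 6.720000
  x_1 = -0.800000 - 3.568000/6.720000 = -1.330952
Iteration 2:
  f(-1.330952) = -1.671997
  f'(-1.330952) = 13.300017
  x_2 = -1.330952 - (-1.671997)/13.300017 = -1.205238
Iteration 3:
  f(-1.205238) = -0.108528
  f'(-1.205238) = 11.589230
  x_3 = -1.205238 - (-0.108528)/11.589230 = -1.195874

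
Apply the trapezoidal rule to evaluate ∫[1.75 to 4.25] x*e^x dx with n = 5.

f(x) = x*e^x
a = 1.75, b = 4.25, n = 5
h = (b - a)/n = 0.500000

Trapezoidal rule: (h/2)[f(x₀) + 2f(x₁) + 2f(x₂) + ... + f(xₙ)]

x_0 = 1.7500, f(x_0) = 10.070555, coefficient = 1
x_1 = 2.2500, f(x_1) = 21.347406, coefficient = 2
x_2 = 2.7500, f(x_2) = 43.017238, coefficient = 2
x_3 = 3.2500, f(x_3) = 83.818605, coefficient = 2
x_4 = 3.7500, f(x_4) = 159.454058, coefficient = 2
x_5 = 4.2500, f(x_5) = 297.948002, coefficient = 1

I ≈ (0.500000/2) × 923.293168 = 230.823292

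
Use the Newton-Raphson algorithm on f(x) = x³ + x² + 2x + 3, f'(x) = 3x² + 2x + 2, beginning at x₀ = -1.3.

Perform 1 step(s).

f(x) = x³ + x² + 2x + 3
f'(x) = 3x² + 2x + 2
x₀ = -1.3

Newton-Raphson formula: x_{n+1} = x_n - f(x_n)/f'(x_n)

Iteration 1:
  f(-1.300000) = -0.107000
  f'(-1.300000) = 4.470000
  x_1 = -1.300000 - (-0.107000)/4.470000 = -1.276063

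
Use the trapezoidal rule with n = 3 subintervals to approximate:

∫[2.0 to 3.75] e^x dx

f(x) = e^x
a = 2.0, b = 3.75, n = 3
h = (b - a)/n = 0.583333

Trapezoidal rule: (h/2)[f(x₀) + 2f(x₁) + 2f(x₂) + ... + f(xₙ)]

x_0 = 2.0000, f(x_0) = 7.389056, coefficient = 1
x_1 = 2.5833, f(x_1) = 13.241202, coefficient = 2
x_2 = 3.1667, f(x_2) = 23.728258, coefficient = 2
x_3 = 3.7500, f(x_3) = 42.521082, coefficient = 1

I ≈ (0.583333/2) × 123.849059 = 36.122642
Exact value: 35.132026
Error: 0.990616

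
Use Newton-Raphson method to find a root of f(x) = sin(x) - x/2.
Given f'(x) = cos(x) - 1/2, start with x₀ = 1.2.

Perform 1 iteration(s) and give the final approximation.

f(x) = sin(x) - x/2
f'(x) = cos(x) - 1/2
x₀ = 1.2

Newton-Raphson formula: x_{n+1} = x_n - f(x_n)/f'(x_n)

Iteration 1:
  f(1.200000) = 0.332039
  f'(1.200000) = -0.137642
  x_1 = 1.200000 - 0.332039/(-0.137642) = 3.612334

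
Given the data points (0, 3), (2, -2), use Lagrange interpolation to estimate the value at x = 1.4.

Lagrange interpolation formula:
P(x) = Σ yᵢ × Lᵢ(x)
where Lᵢ(x) = Π_{j≠i} (x - xⱼ)/(xᵢ - xⱼ)

L_0(1.4) = (1.4 - 2)/(0 - 2) = 0.300000
L_1(1.4) = (1.4 - 0)/(2 - 0) = 0.700000

P(1.4) = 3×L_0(1.4) + (-2)×L_1(1.4)
P(1.4) = -0.500000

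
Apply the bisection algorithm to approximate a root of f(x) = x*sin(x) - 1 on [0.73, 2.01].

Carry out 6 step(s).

f(x) = x*sin(x) - 1
Initial interval: [0.73, 2.01]

Iteration 1:
  c_1 = (0.730000 + 2.010000)/2 = 1.370000
  f(c_1) = f(1.370000) = 0.342474
  f(a) × f(c) < 0, new interval: [0.730000, 1.370000]
Iteration 2:
  c_2 = (0.730000 + 1.370000)/2 = 1.050000
  f(c_2) = f(1.050000) = -0.089206
  f(a) × f(c) ≥ 0, new interval: [1.050000, 1.370000]
Iteration 3:
  c_3 = (1.050000 + 1.370000)/2 = 1.210000
  f(c_3) = f(1.210000) = 0.132095
  f(a) × f(c) < 0, new interval: [1.050000, 1.210000]
Iteration 4:
  c_4 = (1.050000 + 1.210000)/2 = 1.130000
  f(c_4) = f(1.130000) = 0.021986
  f(a) × f(c) < 0, new interval: [1.050000, 1.130000]
Iteration 5:
  c_5 = (1.050000 + 1.130000)/2 = 1.090000
  f(c_5) = f(1.090000) = -0.033577
  f(a) × f(c) ≥ 0, new interval: [1.090000, 1.130000]
Iteration 6:
  c_6 = (1.090000 + 1.130000)/2 = 1.110000
  f(c_6) = f(1.110000) = -0.005774
  f(a) × f(c) ≥ 0, new interval: [1.110000, 1.130000]

After 6 iteration(s), the approximation is c_6 = 1.110000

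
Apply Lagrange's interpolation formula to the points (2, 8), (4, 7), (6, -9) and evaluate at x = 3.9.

Lagrange interpolation formula:
P(x) = Σ yᵢ × Lᵢ(x)
where Lᵢ(x) = Π_{j≠i} (x - xⱼ)/(xᵢ - xⱼ)

L_0(3.9) = (3.9 - 4)/(2 - 4) × (3.9 - 6)/(2 - 6) = 0.026250
L_1(3.9) = (3.9 - 2)/(4 - 2) × (3.9 - 6)/(4 - 6) = 0.997500
L_2(3.9) = (3.9 - 2)/(6 - 2) × (3.9 - 4)/(6 - 4) = -0.023750

P(3.9) = 8×L_0(3.9) + 7×L_1(3.9) + (-9)×L_2(3.9)
P(3.9) = 7.406250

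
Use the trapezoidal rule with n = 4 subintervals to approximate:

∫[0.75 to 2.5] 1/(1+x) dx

f(x) = 1/(1+x)
a = 0.75, b = 2.5, n = 4
h = (b - a)/n = 0.437500

Trapezoidal rule: (h/2)[f(x₀) + 2f(x₁) + 2f(x₂) + ... + f(xₙ)]

x_0 = 0.7500, f(x_0) = 0.571429, coefficient = 1
x_1 = 1.1875, f(x_1) = 0.457143, coefficient = 2
x_2 = 1.6250, f(x_2) = 0.380952, coefficient = 2
x_3 = 2.0625, f(x_3) = 0.326531, coefficient = 2
x_4 = 2.5000, f(x_4) = 0.285714, coefficient = 1

I ≈ (0.437500/2) × 3.186395 = 0.697024
Exact value: 0.693147
Error: 0.003877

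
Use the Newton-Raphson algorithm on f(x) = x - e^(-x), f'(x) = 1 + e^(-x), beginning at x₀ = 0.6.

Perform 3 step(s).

f(x) = x - e^(-x)
f'(x) = 1 + e^(-x)
x₀ = 0.6

Newton-Raphson formula: x_{n+1} = x_n - f(x_n)/f'(x_n)

Iteration 1:
  f(0.600000) = 0.051188
  f'(0.600000) = 1.548812
  x_1 = 0.600000 - 0.051188/1.548812 = 0.566950
Iteration 2:
  f(0.566950) = -0.000303
  f'(0.566950) = 1.567253
  x_2 = 0.566950 - (-0.000303)/1.567253 = 0.567143
Iteration 3:
  f(0.567143) = 0.000000
  f'(0.567143) = 1.567143
  x_3 = 0.567143 - 0.000000/1.567143 = 0.567143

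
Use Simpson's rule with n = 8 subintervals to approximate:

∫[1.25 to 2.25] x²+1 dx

f(x) = x²+1
a = 1.25, b = 2.25, n = 8
h = (b - a)/n = 0.125000

Simpson's rule: (h/3)[f(x₀) + 4f(x₁) + 2f(x₂) + ... + f(xₙ)]

x_0 = 1.2500, f(x_0) = 2.562500, coefficient = 1
x_1 = 1.3750, f(x_1) = 2.890625, coefficient = 4
x_2 = 1.5000, f(x_2) = 3.250000, coefficient = 2
x_3 = 1.6250, f(x_3) = 3.640625, coefficient = 4
x_4 = 1.7500, f(x_4) = 4.062500, coefficient = 2
x_5 = 1.8750, f(x_5) = 4.515625, coefficient = 4
x_6 = 2.0000, f(x_6) = 5.000000, coefficient = 2
x_7 = 2.1250, f(x_7) = 5.515625, coefficient = 4
x_8 = 2.2500, f(x_8) = 6.062500, coefficient = 1

I ≈ (0.125000/3) × 99.500000 = 4.145833
Exact value: 4.145833
Error: 0.000000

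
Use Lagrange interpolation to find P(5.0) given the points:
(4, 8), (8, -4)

Lagrange interpolation formula:
P(x) = Σ yᵢ × Lᵢ(x)
where Lᵢ(x) = Π_{j≠i} (x - xⱼ)/(xᵢ - xⱼ)

L_0(5.0) = (5.0 - 8)/(4 - 8) = 0.750000
L_1(5.0) = (5.0 - 4)/(8 - 4) = 0.250000

P(5.0) = 8×L_0(5.0) + (-4)×L_1(5.0)
P(5.0) = 5.000000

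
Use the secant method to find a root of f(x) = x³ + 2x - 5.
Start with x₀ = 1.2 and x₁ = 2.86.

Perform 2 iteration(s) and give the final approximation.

f(x) = x³ + 2x - 5
x₀ = 1.2, x₁ = 2.86

Secant formula: x_{n+1} = x_n - f(x_n)(x_n - x_{n-1})/(f(x_n) - f(x_{n-1}))

Iteration 1:
  f(1.200000) = -0.872000
  f(2.860000) = 24.113656
  x_2 = 2.860000 - 24.113656×(2.860000 - 1.200000)/(24.113656 - (-0.872000))
       = 1.257934
Iteration 2:
  f(2.860000) = 24.113656
  f(1.257934) = -0.493580
  x_3 = 1.257934 - (-0.493580)×(1.257934 - 2.860000)/(-0.493580 - 24.113656)
       = 1.290069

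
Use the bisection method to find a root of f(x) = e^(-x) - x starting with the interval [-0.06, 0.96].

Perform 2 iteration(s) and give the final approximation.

f(x) = e^(-x) - x
Initial interval: [-0.06, 0.96]

Iteration 1:
  c_1 = (-0.060000 + 0.960000)/2 = 0.450000
  f(c_1) = f(0.450000) = 0.187628
  f(a) × f(c) ≥ 0, new interval: [0.450000, 0.960000]
Iteration 2:
  c_2 = (0.450000 + 0.960000)/2 = 0.705000
  f(c_2) = f(0.705000) = -0.210891
  f(a) × f(c) < 0, new interval: [0.450000, 0.705000]

After 2 iteration(s), the approximation is c_2 = 0.705000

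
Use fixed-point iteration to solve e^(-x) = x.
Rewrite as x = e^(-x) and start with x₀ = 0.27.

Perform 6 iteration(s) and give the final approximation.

Equation: e^(-x) = x
Fixed-point form: x = e^(-x)
x₀ = 0.27

x_1 = g(0.270000) = 0.763379
x_2 = g(0.763379) = 0.466089
x_3 = g(0.466089) = 0.627452
x_4 = g(0.627452) = 0.533951
x_5 = g(0.533951) = 0.586284
x_6 = g(0.586284) = 0.556391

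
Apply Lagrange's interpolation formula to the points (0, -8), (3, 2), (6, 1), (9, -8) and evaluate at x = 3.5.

Lagrange interpolation formula:
P(x) = Σ yᵢ × Lᵢ(x)
where Lᵢ(x) = Π_{j≠i} (x - xⱼ)/(xᵢ - xⱼ)

L_0(3.5) = (3.5 - 3)/(0 - 3) × (3.5 - 6)/(0 - 6) × (3.5 - 9)/(0 - 9) = -0.042438
L_1(3.5) = (3.5 - 0)/(3 - 0) × (3.5 - 6)/(3 - 6) × (3.5 - 9)/(3 - 9) = 0.891204
L_2(3.5) = (3.5 - 0)/(6 - 0) × (3.5 - 3)/(6 - 3) × (3.5 - 9)/(6 - 9) = 0.178241
L_3(3.5) = (3.5 - 0)/(9 - 0) × (3.5 - 3)/(9 - 3) × (3.5 - 6)/(9 - 6) = -0.027006

P(3.5) = (-8)×L_0(3.5) + 2×L_1(3.5) + 1×L_2(3.5) + (-8)×L_3(3.5)
P(3.5) = 2.516204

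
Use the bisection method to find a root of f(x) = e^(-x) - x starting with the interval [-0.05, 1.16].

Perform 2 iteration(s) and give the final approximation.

f(x) = e^(-x) - x
Initial interval: [-0.05, 1.16]

Iteration 1:
  c_1 = (-0.050000 + 1.160000)/2 = 0.555000
  f(c_1) = f(0.555000) = 0.019072
  f(a) × f(c) ≥ 0, new interval: [0.555000, 1.160000]
Iteration 2:
  c_2 = (0.555000 + 1.160000)/2 = 0.857500
  f(c_2) = f(0.857500) = -0.433279
  f(a) × f(c) < 0, new interval: [0.555000, 0.857500]

After 2 iteration(s), the approximation is c_2 = 0.857500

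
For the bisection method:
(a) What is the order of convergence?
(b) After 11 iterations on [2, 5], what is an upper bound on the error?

(a) Bisection has linear (order 1) convergence; the error is halved each step.

(b) Error bound = (b-a)/2^n = (5 - 2)/2^{11}
    = 3/2^{11}

(a) 1 (linear); (b) error ≤ 1.46e-03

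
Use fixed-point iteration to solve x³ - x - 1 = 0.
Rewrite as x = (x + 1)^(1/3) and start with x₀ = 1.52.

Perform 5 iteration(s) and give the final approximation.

Equation: x³ - x - 1 = 0
Fixed-point form: x = (x + 1)^(1/3)
x₀ = 1.52

x_1 = g(1.520000) = 1.360818
x_2 = g(1.360818) = 1.331540
x_3 = g(1.331540) = 1.326013
x_4 = g(1.326013) = 1.324964
x_5 = g(1.324964) = 1.324765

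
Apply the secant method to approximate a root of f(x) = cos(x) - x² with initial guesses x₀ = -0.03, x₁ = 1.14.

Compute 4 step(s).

f(x) = cos(x) - x²
x₀ = -0.03, x₁ = 1.14

Secant formula: x_{n+1} = x_n - f(x_n)(x_n - x_{n-1})/(f(x_n) - f(x_{n-1}))

Iteration 1:
  f(-0.030000) = 0.998650
  f(1.140000) = -0.882005
  x_2 = 1.140000 - (-0.882005)×(1.140000 - (-0.030000))/(-0.882005 - 0.998650)
       = 0.591284
Iteration 2:
  f(1.140000) = -0.882005
  f(0.591284) = 0.480609
  x_3 = 0.591284 - 0.480609×(0.591284 - 1.140000)/(0.480609 - (-0.882005))
       = 0.784822
Iteration 3:
  f(0.591284) = 0.480609
  f(0.784822) = 0.091568
  x_4 = 0.784822 - 0.091568×(0.784822 - 0.591284)/(0.091568 - 0.480609)
       = 0.830375
Iteration 4:
  f(0.784822) = 0.091568
  f(0.830375) = -0.014924
  x_5 = 0.830375 - (-0.014924)×(0.830375 - 0.784822)/(-0.014924 - 0.091568)
       = 0.823991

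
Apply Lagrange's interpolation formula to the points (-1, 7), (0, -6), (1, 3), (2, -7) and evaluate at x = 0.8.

Lagrange interpolation formula:
P(x) = Σ yᵢ × Lᵢ(x)
where Lᵢ(x) = Π_{j≠i} (x - xⱼ)/(xᵢ - xⱼ)

L_0(0.8) = (0.8 - 0)/(-1 - 0) × (0.8 - 1)/(-1 - 1) × (0.8 - 2)/(-1 - 2) = -0.032000
L_1(0.8) = (0.8 - (-1))/(0 - (-1)) × (0.8 - 1)/(0 - 1) × (0.8 - 2)/(0 - 2) = 0.216000
L_2(0.8) = (0.8 - (-1))/(1 - (-1)) × (0.8 - 0)/(1 - 0) × (0.8 - 2)/(1 - 2) = 0.864000
L_3(0.8) = (0.8 - (-1))/(2 - (-1)) × (0.8 - 0)/(2 - 0) × (0.8 - 1)/(2 - 1) = -0.048000

P(0.8) = 7×L_0(0.8) + (-6)×L_1(0.8) + 3×L_2(0.8) + (-7)×L_3(0.8)
P(0.8) = 1.408000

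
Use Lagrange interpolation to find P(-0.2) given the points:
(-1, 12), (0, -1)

Lagrange interpolation formula:
P(x) = Σ yᵢ × Lᵢ(x)
where Lᵢ(x) = Π_{j≠i} (x - xⱼ)/(xᵢ - xⱼ)

L_0(-0.2) = (-0.2 - 0)/(-1 - 0) = 0.200000
L_1(-0.2) = (-0.2 - (-1))/(0 - (-1)) = 0.800000

P(-0.2) = 12×L_0(-0.2) + (-1)×L_1(-0.2)
P(-0.2) = 1.600000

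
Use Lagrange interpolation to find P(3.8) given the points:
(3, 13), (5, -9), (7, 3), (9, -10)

Lagrange interpolation formula:
P(x) = Σ yᵢ × Lᵢ(x)
where Lᵢ(x) = Π_{j≠i} (x - xⱼ)/(xᵢ - xⱼ)

L_0(3.8) = (3.8 - 5)/(3 - 5) × (3.8 - 7)/(3 - 7) × (3.8 - 9)/(3 - 9) = 0.416000
L_1(3.8) = (3.8 - 3)/(5 - 3) × (3.8 - 7)/(5 - 7) × (3.8 - 9)/(5 - 9) = 0.832000
L_2(3.8) = (3.8 - 3)/(7 - 3) × (3.8 - 5)/(7 - 5) × (3.8 - 9)/(7 - 9) = -0.312000
L_3(3.8) = (3.8 - 3)/(9 - 3) × (3.8 - 5)/(9 - 5) × (3.8 - 7)/(9 - 7) = 0.064000

P(3.8) = 13×L_0(3.8) + (-9)×L_1(3.8) + 3×L_2(3.8) + (-10)×L_3(3.8)
P(3.8) = -3.656000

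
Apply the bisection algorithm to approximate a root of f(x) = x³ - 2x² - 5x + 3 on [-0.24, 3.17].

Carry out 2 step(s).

f(x) = x³ - 2x² - 5x + 3
Initial interval: [-0.24, 3.17]

Iteration 1:
  c_1 = (-0.240000 + 3.170000)/2 = 1.465000
  f(c_1) = f(1.465000) = -5.473230
  f(a) × f(c) < 0, new interval: [-0.240000, 1.465000]
Iteration 2:
  c_2 = (-0.240000 + 1.465000)/2 = 0.612500
  f(c_2) = f(0.612500) = -0.583029
  f(a) × f(c) < 0, new interval: [-0.240000, 0.612500]

After 2 iteration(s), the approximation is c_2 = 0.612500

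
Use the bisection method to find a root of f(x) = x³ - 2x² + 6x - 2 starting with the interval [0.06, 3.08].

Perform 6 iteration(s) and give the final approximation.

f(x) = x³ - 2x² + 6x - 2
Initial interval: [0.06, 3.08]

Iteration 1:
  c_1 = (0.060000 + 3.080000)/2 = 1.570000
  f(c_1) = f(1.570000) = 6.360093
  f(a) × f(c) < 0, new interval: [0.060000, 1.570000]
Iteration 2:
  c_2 = (0.060000 + 1.570000)/2 = 0.815000
  f(c_2) = f(0.815000) = 2.102893
  f(a) × f(c) < 0, new interval: [0.060000, 0.815000]
Iteration 3:
  c_3 = (0.060000 + 0.815000)/2 = 0.437500
  f(c_3) = f(0.437500) = 0.325928
  f(a) × f(c) < 0, new interval: [0.060000, 0.437500]
Iteration 4:
  c_4 = (0.060000 + 0.437500)/2 = 0.248750
  f(c_4) = f(0.248750) = -0.615861
  f(a) × f(c) ≥ 0, new interval: [0.248750, 0.437500]
Iteration 5:
  c_5 = (0.248750 + 0.437500)/2 = 0.343125
  f(c_5) = f(0.343125) = -0.136322
  f(a) × f(c) ≥ 0, new interval: [0.343125, 0.437500]
Iteration 6:
  c_6 = (0.343125 + 0.437500)/2 = 0.390313
  f(c_6) = f(0.390313) = 0.096649
  f(a) × f(c) < 0, new interval: [0.343125, 0.390313]

After 6 iteration(s), the approximation is c_6 = 0.390313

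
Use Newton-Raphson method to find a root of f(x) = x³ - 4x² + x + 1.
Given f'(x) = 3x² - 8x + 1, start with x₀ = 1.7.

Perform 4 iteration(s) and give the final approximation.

f(x) = x³ - 4x² + x + 1
f'(x) = 3x² - 8x + 1
x₀ = 1.7

Newton-Raphson formula: x_{n+1} = x_n - f(x_n)/f'(x_n)

Iteration 1:
  f(1.700000) = -3.947000
  f'(1.700000) = -3.930000
  x_1 = 1.700000 - (-3.947000)/(-3.930000) = 0.695674
Iteration 2:
  f(0.695674) = 0.096504
  f'(0.695674) = -3.113506
  x_2 = 0.695674 - 0.096504/(-3.113506) = 0.726670
Iteration 3:
  f(0.726670) = -0.001808
  f'(0.726670) = -3.229210
  x_3 = 0.726670 - (-0.001808)/(-3.229210) = 0.726110
Iteration 4:
  f(0.726110) = -0.000001
  f'(0.726110) = -3.227171
  x_4 = 0.726110 - (-0.000001)/(-3.227171) = 0.726109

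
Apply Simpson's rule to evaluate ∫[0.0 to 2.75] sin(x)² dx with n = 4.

f(x) = sin(x)²
a = 0.0, b = 2.75, n = 4
h = (b - a)/n = 0.687500

Simpson's rule: (h/3)[f(x₀) + 4f(x₁) + 2f(x₂) + ... + f(xₙ)]

x_0 = 0.0000, f(x_0) = 0.000000, coefficient = 1
x_1 = 0.6875, f(x_1) = 0.402726, coefficient = 4
x_2 = 1.3750, f(x_2) = 0.962151, coefficient = 2
x_3 = 2.0625, f(x_3) = 0.777095, coefficient = 4
x_4 = 2.7500, f(x_4) = 0.145665, coefficient = 1

I ≈ (0.687500/3) × 6.789251 = 1.555870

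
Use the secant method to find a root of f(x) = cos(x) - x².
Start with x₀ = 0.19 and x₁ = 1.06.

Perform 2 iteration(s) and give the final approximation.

f(x) = cos(x) - x²
x₀ = 0.19, x₁ = 1.06

Secant formula: x_{n+1} = x_n - f(x_n)(x_n - x_{n-1})/(f(x_n) - f(x_{n-1}))

Iteration 1:
  f(0.190000) = 0.945904
  f(1.060000) = -0.634728
  x_2 = 1.060000 - (-0.634728)×(1.060000 - 0.190000)/(-0.634728 - 0.945904)
       = 0.710638
Iteration 2:
  f(1.060000) = -0.634728
  f(0.710638) = 0.252940
  x_3 = 0.710638 - 0.252940×(0.710638 - 1.060000)/(0.252940 - (-0.634728))
       = 0.810188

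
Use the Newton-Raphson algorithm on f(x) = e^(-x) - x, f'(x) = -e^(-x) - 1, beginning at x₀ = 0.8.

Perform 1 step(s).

f(x) = e^(-x) - x
f'(x) = -e^(-x) - 1
x₀ = 0.8

Newton-Raphson formula: x_{n+1} = x_n - f(x_n)/f'(x_n)

Iteration 1:
  f(0.800000) = -0.350671
  f'(0.800000) = -1.449329
  x_1 = 0.800000 - (-0.350671)/(-1.449329) = 0.558046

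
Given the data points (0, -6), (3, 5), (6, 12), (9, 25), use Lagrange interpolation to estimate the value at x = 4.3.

Lagrange interpolation formula:
P(x) = Σ yᵢ × Lᵢ(x)
where Lᵢ(x) = Π_{j≠i} (x - xⱼ)/(xᵢ - xⱼ)

L_0(4.3) = (4.3 - 3)/(0 - 3) × (4.3 - 6)/(0 - 6) × (4.3 - 9)/(0 - 9) = -0.064117
L_1(4.3) = (4.3 - 0)/(3 - 0) × (4.3 - 6)/(3 - 6) × (4.3 - 9)/(3 - 9) = 0.636241
L_2(4.3) = (4.3 - 0)/(6 - 0) × (4.3 - 3)/(6 - 3) × (4.3 - 9)/(6 - 9) = 0.486537
L_3(4.3) = (4.3 - 0)/(9 - 0) × (4.3 - 3)/(9 - 3) × (4.3 - 6)/(9 - 6) = -0.058660

P(4.3) = (-6)×L_0(4.3) + 5×L_1(4.3) + 12×L_2(4.3) + 25×L_3(4.3)
P(4.3) = 7.937840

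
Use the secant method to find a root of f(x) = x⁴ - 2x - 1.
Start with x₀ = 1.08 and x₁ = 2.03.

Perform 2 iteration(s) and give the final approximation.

f(x) = x⁴ - 2x - 1
x₀ = 1.08, x₁ = 2.03

Secant formula: x_{n+1} = x_n - f(x_n)(x_n - x_{n-1})/(f(x_n) - f(x_{n-1}))

Iteration 1:
  f(1.080000) = -1.799511
  f(2.030000) = 11.921817
  x_2 = 2.030000 - 11.921817×(2.030000 - 1.080000)/(11.921817 - (-1.799511))
       = 1.204590
Iteration 2:
  f(2.030000) = 11.921817
  f(1.204590) = -1.303673
  x_3 = 1.204590 - (-1.303673)×(1.204590 - 2.030000)/(-1.303673 - 11.921817)
       = 1.285953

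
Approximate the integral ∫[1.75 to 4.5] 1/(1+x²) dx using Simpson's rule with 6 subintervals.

f(x) = 1/(1+x²)
a = 1.75, b = 4.5, n = 6
h = (b - a)/n = 0.458333

Simpson's rule: (h/3)[f(x₀) + 4f(x₁) + 2f(x₂) + ... + f(xₙ)]

x_0 = 1.7500, f(x_0) = 0.246154, coefficient = 1
x_1 = 2.2083, f(x_1) = 0.170162, coefficient = 4
x_2 = 2.6667, f(x_2) = 0.123288, coefficient = 2
x_3 = 3.1250, f(x_3) = 0.092888, coefficient = 4
x_4 = 3.5833, f(x_4) = 0.072253, coefficient = 2
x_5 = 4.0417, f(x_5) = 0.057687, coefficient = 4
x_6 = 4.5000, f(x_6) = 0.047059, coefficient = 1

I ≈ (0.458333/3) × 1.967243 = 0.300551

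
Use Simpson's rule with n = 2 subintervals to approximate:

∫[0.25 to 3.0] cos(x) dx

f(x) = cos(x)
a = 0.25, b = 3.0, n = 2
h = (b - a)/n = 1.375000

Simpson's rule: (h/3)[f(x₀) + 4f(x₁) + 2f(x₂) + ... + f(xₙ)]

x_0 = 0.2500, f(x_0) = 0.968912, coefficient = 1
x_1 = 1.6250, f(x_1) = -0.054177, coefficient = 4
x_2 = 3.0000, f(x_2) = -0.989992, coefficient = 1

I ≈ (1.375000/3) × -0.237789 = -0.108986
Exact value: -0.106284
Error: 0.002702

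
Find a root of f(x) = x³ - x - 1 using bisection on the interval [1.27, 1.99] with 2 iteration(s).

f(x) = x³ - x - 1
Initial interval: [1.27, 1.99]

Iteration 1:
  c_1 = (1.270000 + 1.990000)/2 = 1.630000
  f(c_1) = f(1.630000) = 1.700747
  f(a) × f(c) < 0, new interval: [1.270000, 1.630000]
Iteration 2:
  c_2 = (1.270000 + 1.630000)/2 = 1.450000
  f(c_2) = f(1.450000) = 0.598625
  f(a) × f(c) < 0, new interval: [1.270000, 1.450000]

After 2 iteration(s), the approximation is c_2 = 1.450000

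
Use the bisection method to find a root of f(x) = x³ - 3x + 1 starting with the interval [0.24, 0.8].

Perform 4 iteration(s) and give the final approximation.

f(x) = x³ - 3x + 1
Initial interval: [0.24, 0.8]

Iteration 1:
  c_1 = (0.240000 + 0.800000)/2 = 0.520000
  f(c_1) = f(0.520000) = -0.419392
  f(a) × f(c) < 0, new interval: [0.240000, 0.520000]
Iteration 2:
  c_2 = (0.240000 + 0.520000)/2 = 0.380000
  f(c_2) = f(0.380000) = -0.085128
  f(a) × f(c) < 0, new interval: [0.240000, 0.380000]
Iteration 3:
  c_3 = (0.240000 + 0.380000)/2 = 0.310000
  f(c_3) = f(0.310000) = 0.099791
  f(a) × f(c) ≥ 0, new interval: [0.310000, 0.380000]
Iteration 4:
  c_4 = (0.310000 + 0.380000)/2 = 0.345000
  f(c_4) = f(0.345000) = 0.006064
  f(a) × f(c) ≥ 0, new interval: [0.345000, 0.380000]

After 4 iteration(s), the approximation is c_4 = 0.345000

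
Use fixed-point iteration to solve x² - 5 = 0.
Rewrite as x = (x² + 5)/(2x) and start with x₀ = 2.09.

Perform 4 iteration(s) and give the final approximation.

Equation: x² - 5 = 0
Fixed-point form: x = (x² + 5)/(2x)
x₀ = 2.09

x_1 = g(2.090000) = 2.241172
x_2 = g(2.241172) = 2.236074
x_3 = g(2.236074) = 2.236068
x_4 = g(2.236068) = 2.236068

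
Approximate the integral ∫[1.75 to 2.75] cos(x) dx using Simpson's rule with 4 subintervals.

f(x) = cos(x)
a = 1.75, b = 2.75, n = 4
h = (b - a)/n = 0.250000

Simpson's rule: (h/3)[f(x₀) + 4f(x₁) + 2f(x₂) + ... + f(xₙ)]

x_0 = 1.7500, f(x_0) = -0.178246, coefficient = 1
x_1 = 2.0000, f(x_1) = -0.416147, coefficient = 4
x_2 = 2.2500, f(x_2) = -0.628174, coefficient = 2
x_3 = 2.5000, f(x_3) = -0.801144, coefficient = 4
x_4 = 2.7500, f(x_4) = -0.924302, coefficient = 1

I ≈ (0.250000/3) × -7.228057 = -0.602338
Exact value: -0.602325
Error: 0.000013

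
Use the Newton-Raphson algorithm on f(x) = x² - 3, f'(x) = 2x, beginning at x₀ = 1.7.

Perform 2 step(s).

f(x) = x² - 3
f'(x) = 2x
x₀ = 1.7

Newton-Raphson formula: x_{n+1} = x_n - f(x_n)/f'(x_n)

Iteration 1:
  f(1.700000) = -0.110000
  f'(1.700000) = 3.400000
  x_1 = 1.700000 - (-0.110000)/3.400000 = 1.732353
Iteration 2:
  f(1.732353) = 0.001047
  f'(1.732353) = 3.464706
  x_2 = 1.732353 - 0.001047/3.464706 = 1.732051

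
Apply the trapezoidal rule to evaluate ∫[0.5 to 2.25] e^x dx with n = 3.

f(x) = e^x
a = 0.5, b = 2.25, n = 3
h = (b - a)/n = 0.583333

Trapezoidal rule: (h/2)[f(x₀) + 2f(x₁) + 2f(x₂) + ... + f(xₙ)]

x_0 = 0.5000, f(x_0) = 1.648721, coefficient = 1
x_1 = 1.0833, f(x_1) = 2.954512, coefficient = 2
x_2 = 1.6667, f(x_2) = 5.294490, coefficient = 2
x_3 = 2.2500, f(x_3) = 9.487736, coefficient = 1

I ≈ (0.583333/2) × 27.634460 = 8.060051
Exact value: 7.839015
Error: 0.221036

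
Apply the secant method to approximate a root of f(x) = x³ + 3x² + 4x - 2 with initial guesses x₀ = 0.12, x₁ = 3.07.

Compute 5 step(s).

f(x) = x³ + 3x² + 4x - 2
x₀ = 0.12, x₁ = 3.07

Secant formula: x_{n+1} = x_n - f(x_n)(x_n - x_{n-1})/(f(x_n) - f(x_{n-1}))

Iteration 1:
  f(0.120000) = -1.475072
  f(3.070000) = 67.489143
  x_2 = 3.070000 - 67.489143×(3.070000 - 0.120000)/(67.489143 - (-1.475072))
       = 0.183097
Iteration 2:
  f(3.070000) = 67.489143
  f(0.183097) = -1.160898
  x_3 = 0.183097 - (-1.160898)×(0.183097 - 3.070000)/(-1.160898 - 67.489143)
       = 0.231916
Iteration 3:
  f(0.183097) = -1.160898
  f(0.231916) = -0.898507
  x_4 = 0.231916 - (-0.898507)×(0.231916 - 0.183097)/(-0.898507 - (-1.160898))
       = 0.399086
Iteration 4:
  f(0.231916) = -0.898507
  f(0.399086) = 0.137715
  x_5 = 0.399086 - 0.137715×(0.399086 - 0.231916)/(0.137715 - (-0.898507))
       = 0.376869
Iteration 5:
  f(0.399086) = 0.137715
  f(0.376869) = -0.012907
  x_6 = 0.376869 - (-0.012907)×(0.376869 - 0.399086)/(-0.012907 - 0.137715)
       = 0.378773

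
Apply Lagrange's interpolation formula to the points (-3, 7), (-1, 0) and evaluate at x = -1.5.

Lagrange interpolation formula:
P(x) = Σ yᵢ × Lᵢ(x)
where Lᵢ(x) = Π_{j≠i} (x - xⱼ)/(xᵢ - xⱼ)

L_0(-1.5) = (-1.5 - (-1))/(-3 - (-1)) = 0.250000
L_1(-1.5) = (-1.5 - (-3))/(-1 - (-3)) = 0.750000

P(-1.5) = 7×L_0(-1.5) + 0×L_1(-1.5)
P(-1.5) = 1.750000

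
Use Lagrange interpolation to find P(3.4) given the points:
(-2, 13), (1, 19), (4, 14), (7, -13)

Lagrange interpolation formula:
P(x) = Σ yᵢ × Lᵢ(x)
where Lᵢ(x) = Π_{j≠i} (x - xⱼ)/(xᵢ - xⱼ)

L_0(3.4) = (3.4 - 1)/(-2 - 1) × (3.4 - 4)/(-2 - 4) × (3.4 - 7)/(-2 - 7) = -0.032000
L_1(3.4) = (3.4 - (-2))/(1 - (-2)) × (3.4 - 4)/(1 - 4) × (3.4 - 7)/(1 - 7) = 0.216000
L_2(3.4) = (3.4 - (-2))/(4 - (-2)) × (3.4 - 1)/(4 - 1) × (3.4 - 7)/(4 - 7) = 0.864000
L_3(3.4) = (3.4 - (-2))/(7 - (-2)) × (3.4 - 1)/(7 - 1) × (3.4 - 4)/(7 - 4) = -0.048000

P(3.4) = 13×L_0(3.4) + 19×L_1(3.4) + 14×L_2(3.4) + (-13)×L_3(3.4)
P(3.4) = 16.408000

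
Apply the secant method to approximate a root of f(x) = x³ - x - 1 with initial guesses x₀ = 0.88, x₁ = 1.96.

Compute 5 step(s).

f(x) = x³ - x - 1
x₀ = 0.88, x₁ = 1.96

Secant formula: x_{n+1} = x_n - f(x_n)(x_n - x_{n-1})/(f(x_n) - f(x_{n-1}))

Iteration 1:
  f(0.880000) = -1.198528
  f(1.960000) = 4.569536
  x_2 = 1.960000 - 4.569536×(1.960000 - 0.880000)/(4.569536 - (-1.198528))
       = 1.104410
Iteration 2:
  f(1.960000) = 4.569536
  f(1.104410) = -0.757338
  x_3 = 1.104410 - (-0.757338)×(1.104410 - 1.960000)/(-0.757338 - 4.569536)
       = 1.226052
Iteration 3:
  f(1.104410) = -0.757338
  f(1.226052) = -0.383047
  x_4 = 1.226052 - (-0.383047)×(1.226052 - 1.104410)/(-0.383047 - (-0.757338))
       = 1.350540
Iteration 4:
  f(1.226052) = -0.383047
  f(1.350540) = 0.112786
  x_5 = 1.350540 - 0.112786×(1.350540 - 1.226052)/(0.112786 - (-0.383047))
       = 1.322222
Iteration 5:
  f(1.350540) = 0.112786
  f(1.322222) = -0.010618
  x_6 = 1.322222 - (-0.010618)×(1.322222 - 1.350540)/(-0.010618 - 0.112786)
       = 1.324659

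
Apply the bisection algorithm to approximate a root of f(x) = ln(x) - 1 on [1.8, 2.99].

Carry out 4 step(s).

f(x) = ln(x) - 1
Initial interval: [1.8, 2.99]

Iteration 1:
  c_1 = (1.800000 + 2.990000)/2 = 2.395000
  f(c_1) = f(2.395000) = -0.126617
  f(a) × f(c) ≥ 0, new interval: [2.395000, 2.990000]
Iteration 2:
  c_2 = (2.395000 + 2.990000)/2 = 2.692500
  f(c_2) = f(2.692500) = -0.009530
  f(a) × f(c) ≥ 0, new interval: [2.692500, 2.990000]
Iteration 3:
  c_3 = (2.692500 + 2.990000)/2 = 2.841250
  f(c_3) = f(2.841250) = 0.044244
  f(a) × f(c) < 0, new interval: [2.692500, 2.841250]
Iteration 4:
  c_4 = (2.692500 + 2.841250)/2 = 2.766875
  f(c_4) = f(2.766875) = 0.017719
  f(a) × f(c) < 0, new interval: [2.692500, 2.766875]

After 4 iteration(s), the approximation is c_4 = 2.766875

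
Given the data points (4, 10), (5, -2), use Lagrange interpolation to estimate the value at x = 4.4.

Lagrange interpolation formula:
P(x) = Σ yᵢ × Lᵢ(x)
where Lᵢ(x) = Π_{j≠i} (x - xⱼ)/(xᵢ - xⱼ)

L_0(4.4) = (4.4 - 5)/(4 - 5) = 0.600000
L_1(4.4) = (4.4 - 4)/(5 - 4) = 0.400000

P(4.4) = 10×L_0(4.4) + (-2)×L_1(4.4)
P(4.4) = 5.200000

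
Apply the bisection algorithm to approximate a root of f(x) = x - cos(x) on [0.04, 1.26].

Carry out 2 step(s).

f(x) = x - cos(x)
Initial interval: [0.04, 1.26]

Iteration 1:
  c_1 = (0.040000 + 1.260000)/2 = 0.650000
  f(c_1) = f(0.650000) = -0.146084
  f(a) × f(c) ≥ 0, new interval: [0.650000, 1.260000]
Iteration 2:
  c_2 = (0.650000 + 1.260000)/2 = 0.955000
  f(c_2) = f(0.955000) = 0.377391
  f(a) × f(c) < 0, new interval: [0.650000, 0.955000]

After 2 iteration(s), the approximation is c_2 = 0.955000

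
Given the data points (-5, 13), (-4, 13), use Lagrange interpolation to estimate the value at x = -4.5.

Lagrange interpolation formula:
P(x) = Σ yᵢ × Lᵢ(x)
where Lᵢ(x) = Π_{j≠i} (x - xⱼ)/(xᵢ - xⱼ)

L_0(-4.5) = (-4.5 - (-4))/(-5 - (-4)) = 0.500000
L_1(-4.5) = (-4.5 - (-5))/(-4 - (-5)) = 0.500000

P(-4.5) = 13×L_0(-4.5) + 13×L_1(-4.5)
P(-4.5) = 13.000000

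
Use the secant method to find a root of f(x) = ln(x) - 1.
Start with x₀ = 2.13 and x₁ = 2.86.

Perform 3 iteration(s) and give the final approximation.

f(x) = ln(x) - 1
x₀ = 2.13, x₁ = 2.86

Secant formula: x_{n+1} = x_n - f(x_n)(x_n - x_{n-1})/(f(x_n) - f(x_{n-1}))

Iteration 1:
  f(2.130000) = -0.243878
  f(2.860000) = 0.050822
  x_2 = 2.860000 - 0.050822×(2.860000 - 2.130000)/(0.050822 - (-0.243878))
       = 2.734110
Iteration 2:
  f(2.860000) = 0.050822
  f(2.734110) = 0.005806
  x_3 = 2.734110 - 0.005806×(2.734110 - 2.860000)/(0.005806 - 0.050822)
       = 2.717873
Iteration 3:
  f(2.734110) = 0.005806
  f(2.717873) = -0.000150
  x_4 = 2.717873 - (-0.000150)×(2.717873 - 2.734110)/(-0.000150 - 0.005806)
       = 2.718283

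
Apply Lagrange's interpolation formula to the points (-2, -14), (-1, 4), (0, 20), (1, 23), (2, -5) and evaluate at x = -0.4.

Lagrange interpolation formula:
P(x) = Σ yᵢ × Lᵢ(x)
where Lᵢ(x) = Π_{j≠i} (x - xⱼ)/(xᵢ - xⱼ)

L_0(-0.4) = (-0.4 - (-1))/(-2 - (-1)) × (-0.4 - 0)/(-2 - 0) × (-0.4 - 1)/(-2 - 1) × (-0.4 - 2)/(-2 - 2) = -0.033600
L_1(-0.4) = (-0.4 - (-2))/(-1 - (-2)) × (-0.4 - 0)/(-1 - 0) × (-0.4 - 1)/(-1 - 1) × (-0.4 - 2)/(-1 - 2) = 0.358400
L_2(-0.4) = (-0.4 - (-2))/(0 - (-2)) × (-0.4 - (-1))/(0 - (-1)) × (-0.4 - 1)/(0 - 1) × (-0.4 - 2)/(0 - 2) = 0.806400
L_3(-0.4) = (-0.4 - (-2))/(1 - (-2)) × (-0.4 - (-1))/(1 - (-1)) × (-0.4 - 0)/(1 - 0) × (-0.4 - 2)/(1 - 2) = -0.153600
L_4(-0.4) = (-0.4 - (-2))/(2 - (-2)) × (-0.4 - (-1))/(2 - (-1)) × (-0.4 - 0)/(2 - 0) × (-0.4 - 1)/(2 - 1) = 0.022400

P(-0.4) = (-14)×L_0(-0.4) + 4×L_1(-0.4) + 20×L_2(-0.4) + 23×L_3(-0.4) + (-5)×L_4(-0.4)
P(-0.4) = 14.387200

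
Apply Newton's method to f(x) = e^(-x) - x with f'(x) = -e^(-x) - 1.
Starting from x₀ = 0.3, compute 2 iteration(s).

f(x) = e^(-x) - x
f'(x) = -e^(-x) - 1
x₀ = 0.3

Newton-Raphson formula: x_{n+1} = x_n - f(x_n)/f'(x_n)

Iteration 1:
  f(0.300000) = 0.440818
  f'(0.300000) = -1.740818
  x_1 = 0.300000 - 0.440818/(-1.740818) = 0.553225
Iteration 2:
  f(0.553225) = 0.021868
  f'(0.553225) = -1.575092
  x_2 = 0.553225 - 0.021868/(-1.575092) = 0.567108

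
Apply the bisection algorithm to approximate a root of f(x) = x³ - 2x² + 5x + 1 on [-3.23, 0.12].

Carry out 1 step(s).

f(x) = x³ - 2x² + 5x + 1
Initial interval: [-3.23, 0.12]

Iteration 1:
  c_1 = (-3.230000 + 0.120000)/2 = -1.555000
  f(c_1) = f(-1.555000) = -15.371079
  f(a) × f(c) ≥ 0, new interval: [-1.555000, 0.120000]

After 1 iteration(s), the approximation is c_1 = -1.555000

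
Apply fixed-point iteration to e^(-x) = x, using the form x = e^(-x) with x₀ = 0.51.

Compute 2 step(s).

Equation: e^(-x) = x
Fixed-point form: x = e^(-x)
x₀ = 0.51

x_1 = g(0.510000) = 0.600496
x_2 = g(0.600496) = 0.548540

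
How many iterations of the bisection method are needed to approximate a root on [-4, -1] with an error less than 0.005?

We need (b-a)/2^n ≤ 0.005
(-1 - (-4))/2^n ≤ 0.005
3/2^n ≤ 0.005
2^n ≥ 600
n ≥ log₂(600) = 9.23
n ≥ 10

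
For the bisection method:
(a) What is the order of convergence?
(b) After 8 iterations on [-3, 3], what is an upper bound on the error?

(a) Bisection has linear (order 1) convergence; the error is halved each step.

(b) Error bound = (b-a)/2^n = (3 - (-3))/2^{8}
    = 6/2^{8}

(a) 1 (linear); (b) error ≤ 2.34e-02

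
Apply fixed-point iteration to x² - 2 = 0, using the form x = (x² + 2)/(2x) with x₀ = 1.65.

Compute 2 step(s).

Equation: x² - 2 = 0
Fixed-point form: x = (x² + 2)/(2x)
x₀ = 1.65

x_1 = g(1.650000) = 1.431061
x_2 = g(1.431061) = 1.414313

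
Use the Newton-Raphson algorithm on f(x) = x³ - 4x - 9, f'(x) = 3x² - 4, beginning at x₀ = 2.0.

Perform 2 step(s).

f(x) = x³ - 4x - 9
f'(x) = 3x² - 4
x₀ = 2.0

Newton-Raphson formula: x_{n+1} = x_n - f(x_n)/f'(x_n)

Iteration 1:
  f(2.000000) = -9.000000
  f'(2.000000) = 8.000000
  x_1 = 2.000000 - (-9.000000)/8.000000 = 3.125000
Iteration 2:
  f(3.125000) = 9.017578
  f'(3.125000) = 25.296875
  x_2 = 3.125000 - 9.017578/25.296875 = 2.768530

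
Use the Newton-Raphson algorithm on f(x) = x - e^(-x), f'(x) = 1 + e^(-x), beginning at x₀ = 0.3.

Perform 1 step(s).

f(x) = x - e^(-x)
f'(x) = 1 + e^(-x)
x₀ = 0.3

Newton-Raphson formula: x_{n+1} = x_n - f(x_n)/f'(x_n)

Iteration 1:
  f(0.300000) = -0.440818
  f'(0.300000) = 1.740818
  x_1 = 0.300000 - (-0.440818)/1.740818 = 0.553225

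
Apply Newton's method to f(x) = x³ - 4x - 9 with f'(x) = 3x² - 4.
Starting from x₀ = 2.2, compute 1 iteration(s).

f(x) = x³ - 4x - 9
f'(x) = 3x² - 4
x₀ = 2.2

Newton-Raphson formula: x_{n+1} = x_n - f(x_n)/f'(x_n)

Iteration 1:
  f(2.200000) = -7.152000
  f'(2.200000) = 10.520000
  x_1 = 2.200000 - (-7.152000)/10.520000 = 2.879848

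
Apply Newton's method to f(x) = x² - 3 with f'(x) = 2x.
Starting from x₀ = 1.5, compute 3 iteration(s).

f(x) = x² - 3
f'(x) = 2x
x₀ = 1.5

Newton-Raphson formula: x_{n+1} = x_n - f(x_n)/f'(x_n)

Iteration 1:
  f(1.500000) = -0.750000
  f'(1.500000) = 3.000000
  x_1 = 1.500000 - (-0.750000)/3.000000 = 1.750000
Iteration 2:
  f(1.750000) = 0.062500
  f'(1.750000) = 3.500000
  x_2 = 1.750000 - 0.062500/3.500000 = 1.732143
Iteration 3:
  f(1.732143) = 0.000319
  f'(1.732143) = 3.464286
  x_3 = 1.732143 - 0.000319/3.464286 = 1.732051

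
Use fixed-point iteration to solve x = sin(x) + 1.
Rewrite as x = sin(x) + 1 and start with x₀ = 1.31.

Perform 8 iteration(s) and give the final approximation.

Equation: x = sin(x) + 1
Fixed-point form: x = sin(x) + 1
x₀ = 1.31

x_1 = g(1.310000) = 1.966185
x_2 = g(1.966185) = 1.922847
x_3 = g(1.922847) = 1.938668
x_4 = g(1.938668) = 1.933095
x_5 = g(1.933095) = 1.935085
x_6 = g(1.935085) = 1.934378
x_7 = g(1.934378) = 1.934629
x_8 = g(1.934629) = 1.934540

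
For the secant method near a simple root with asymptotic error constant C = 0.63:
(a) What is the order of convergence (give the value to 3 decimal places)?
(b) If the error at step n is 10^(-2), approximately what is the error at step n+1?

(a) Secant method has superlinear convergence with order φ = (1+√5)/2 ≈ 1.618.
    This means |e_{n+1}| ≈ C|e_n|^1.618.

(b) With |e_n| = 10^(-2) and C = 0.63:
    |e_{n+1}| ≈ 0.63 × (10^(-2))^1.618 = 0.63 × 10^(-3.24)

(a) ≈ 1.618 (golden ratio); (b) |e_{n+1}| ≈ 3.658e-04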